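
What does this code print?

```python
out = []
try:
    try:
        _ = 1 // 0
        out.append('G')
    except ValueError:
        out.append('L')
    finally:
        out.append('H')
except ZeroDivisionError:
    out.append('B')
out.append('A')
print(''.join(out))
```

Execution trace: 'H' (finally) → 'B' (outer except ZeroDivisionError) → 'A' (after the try/except). Output: HBA

Answer: HBA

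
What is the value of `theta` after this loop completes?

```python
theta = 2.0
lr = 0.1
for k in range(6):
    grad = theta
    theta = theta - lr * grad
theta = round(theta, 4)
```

Gradient descent: w = 2.0 * (1 - 0.1)^6
`theta` takes the values: 2.0 → 1.8 → 1.62 → 1.458 → 1.3122 → 1.18098 → 1.062882 → 1.0629

Answer: 1.0629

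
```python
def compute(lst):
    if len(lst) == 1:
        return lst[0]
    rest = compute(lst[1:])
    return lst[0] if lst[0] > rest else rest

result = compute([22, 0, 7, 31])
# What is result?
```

Recursive max over [22, 0, 7, 31] = 31

Answer: 31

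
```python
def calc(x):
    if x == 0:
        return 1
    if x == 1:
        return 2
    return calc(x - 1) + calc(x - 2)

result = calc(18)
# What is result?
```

Build up from base cases: calc(0)=1, calc(1)=2, calc(2)=3, calc(3)=5, calc(4)=8, calc(5)=13, calc(6)=21, ..., calc(18)=6765

Answer: 6765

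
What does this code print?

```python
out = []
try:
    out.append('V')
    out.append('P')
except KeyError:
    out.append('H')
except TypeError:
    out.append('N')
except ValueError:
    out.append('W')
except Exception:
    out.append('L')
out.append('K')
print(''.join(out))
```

Execution trace: 'V' (try body) → 'P' (try body, no exception) → 'K' (after the try/except). Output: VPK

Answer: VPK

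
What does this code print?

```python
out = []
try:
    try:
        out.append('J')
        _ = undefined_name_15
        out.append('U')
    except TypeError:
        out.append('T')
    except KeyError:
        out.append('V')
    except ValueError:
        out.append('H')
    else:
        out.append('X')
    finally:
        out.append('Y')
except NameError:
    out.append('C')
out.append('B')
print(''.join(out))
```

Execution trace: 'J' (try body) → 'Y' (finally) → 'C' (outer except NameError) → 'B' (after the try/except). Output: JYCB

Answer: JYCB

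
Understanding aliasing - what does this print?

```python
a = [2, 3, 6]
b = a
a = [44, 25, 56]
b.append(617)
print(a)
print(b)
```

Key concept: rebinding vs mutation: a is rebound to a new list, b still points at the original.
Step by step:
`a = [2, 3, 6]` → a = [2, 3, 6]
`b = a` → b = [2, 3, 6] (same object as a)
`a = [44, 25, 56]` → a = [44, 25, 56]
`b.append(617)` → b = [2, 3, 6, 617]
`print(a)` → prints [44, 25, 56]
`print(b)` → prints [2, 3, 6, 617]

Answer:
[44, 25, 56]
[2, 3, 6, 617]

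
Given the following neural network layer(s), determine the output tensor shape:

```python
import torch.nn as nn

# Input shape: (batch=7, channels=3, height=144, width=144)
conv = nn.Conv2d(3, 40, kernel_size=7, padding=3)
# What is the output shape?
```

Input: (7, 3, 144, 144) -> Output: (7, 40, 144, 144)

Answer: (7, 40, 144, 144)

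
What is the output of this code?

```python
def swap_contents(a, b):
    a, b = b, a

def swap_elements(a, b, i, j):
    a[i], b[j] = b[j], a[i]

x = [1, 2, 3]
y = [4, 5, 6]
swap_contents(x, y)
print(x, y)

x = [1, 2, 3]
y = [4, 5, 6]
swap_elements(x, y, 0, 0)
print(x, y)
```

Key concept: parameter rebinding vs mutation.
Step by step:
`x = [1, 2, 3]` → x = [1, 2, 3]
`y = [4, 5, 6]` → y = [4, 5, 6]
`swap_contents(x, y)` → no visible change to tracked variables
`print(x, y)` → prints [1, 2, 3] [4, 5, 6]
`x = [1, 2, 3]` → x = [1, 2, 3]
`y = [4, 5, 6]` → y = [4, 5, 6]
`swap_elements(x, y, 0, 0)` → x = [4, 2, 3]; y = [1, 5, 6]
`print(x, y)` → prints [4, 2, 3] [1, 5, 6]

Answer:
[1, 2, 3] [4, 5, 6]
[4, 2, 3] [1, 5, 6]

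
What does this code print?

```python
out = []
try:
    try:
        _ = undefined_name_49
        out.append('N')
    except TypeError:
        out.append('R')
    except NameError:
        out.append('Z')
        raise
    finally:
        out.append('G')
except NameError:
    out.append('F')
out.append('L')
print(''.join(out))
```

Execution trace: 'Z' (inner except NameError) → 'G' (inner finally) → 'F' (outer except NameError) → 'L' (after the try/except). Output: ZGFL

Answer: ZGFL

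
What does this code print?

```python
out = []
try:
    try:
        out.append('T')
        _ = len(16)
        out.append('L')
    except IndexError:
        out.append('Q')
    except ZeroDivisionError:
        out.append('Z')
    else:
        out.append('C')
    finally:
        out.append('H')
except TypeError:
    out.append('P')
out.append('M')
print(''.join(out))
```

Execution trace: 'T' (try body) → 'H' (finally) → 'P' (outer except TypeError) → 'M' (after the try/except). Output: THPM

Answer: THPM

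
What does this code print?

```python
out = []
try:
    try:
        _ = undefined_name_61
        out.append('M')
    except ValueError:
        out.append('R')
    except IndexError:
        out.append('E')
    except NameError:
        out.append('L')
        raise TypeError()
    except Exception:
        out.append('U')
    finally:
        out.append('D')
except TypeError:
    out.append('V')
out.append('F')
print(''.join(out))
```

Execution trace: 'L' (except NameError) → 'D' (finally) → 'V' (outer except TypeError) → 'F' (after the try/except). Output: LDVF

Answer: LDVF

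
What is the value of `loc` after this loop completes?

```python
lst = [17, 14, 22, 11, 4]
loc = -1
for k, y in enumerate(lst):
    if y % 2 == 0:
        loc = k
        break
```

First even number index in [17, 14, 22, 11, 4]
`loc` takes the values: -1 → 1

Answer: 1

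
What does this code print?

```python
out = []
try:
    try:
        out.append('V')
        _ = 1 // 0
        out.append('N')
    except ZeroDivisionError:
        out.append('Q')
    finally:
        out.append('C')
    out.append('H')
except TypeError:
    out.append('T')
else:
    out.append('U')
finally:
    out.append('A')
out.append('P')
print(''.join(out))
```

Execution trace: 'V' (inner try body) → 'Q' (inner except ZeroDivisionError) → 'C' (inner finally) → 'H' (try body, no exception) → 'U' (else) → 'A' (finally) → 'P' (after the try/except). Output: VQCHUAP

Answer: VQCHUAP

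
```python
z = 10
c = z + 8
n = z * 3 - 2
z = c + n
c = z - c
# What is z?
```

Trace:
`z = 10` → z = 10
`c = z + 8` → c = 18
`n = z * 3 - 2` → n = 28
`z = c + n` → z = 46
`c = z - c` → c = 28
So z = 46

Answer: 46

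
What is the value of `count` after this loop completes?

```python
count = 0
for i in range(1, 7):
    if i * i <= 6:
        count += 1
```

Count numbers where i² ≤ 6
`count` takes the values: 0 → 1 → 2

Answer: 2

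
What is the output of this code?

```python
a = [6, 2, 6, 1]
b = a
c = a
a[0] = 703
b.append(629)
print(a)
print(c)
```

Key concept: multiple aliases.
Step by step:
`a = [6, 2, 6, 1]` → a = [6, 2, 6, 1]
`b = a` → b = [6, 2, 6, 1] (same object as a)
`c = a` → c = [6, 2, 6, 1] (same object as a, b)
`a[0] = 703` → a = [703, 2, 6, 1] (same object as b, c); b = [703, 2, 6, 1] (same object as a, c); c = [703, 2, 6, 1] (same object as a, b)
`b.append(629)` → a = [703, 2, 6, 1, 629] (same object as b, c); b = [703, 2, 6, 1, 629] (same object as a, c); c = [703, 2, 6, 1, 629] (same object as a, b)
`print(a)` → prints [703, 2, 6, 1, 629]
`print(c)` → prints [703, 2, 6, 1, 629]

Answer:
[703, 2, 6, 1, 629]
[703, 2, 6, 1, 629]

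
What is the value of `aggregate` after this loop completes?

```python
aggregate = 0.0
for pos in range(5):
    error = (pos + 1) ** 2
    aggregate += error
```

Sum of squared losses 1² + 2² + ... + 5²
`aggregate` takes the values: 0.0 → 1.0 → 5.0 → 14.0 → 30.0 → 55.0

Answer: 55.0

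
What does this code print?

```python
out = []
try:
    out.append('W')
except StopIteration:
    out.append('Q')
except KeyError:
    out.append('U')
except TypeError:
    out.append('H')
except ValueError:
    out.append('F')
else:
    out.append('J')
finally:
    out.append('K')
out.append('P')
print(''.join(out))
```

Execution trace: 'W' (try body, no exception) → 'J' (else) → 'K' (finally) → 'P' (after the try/except). Output: WJKP

Answer: WJKP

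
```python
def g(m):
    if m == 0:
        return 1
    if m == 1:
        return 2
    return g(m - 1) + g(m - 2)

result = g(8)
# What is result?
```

Build up from base cases: g(0)=1, g(1)=2, g(2)=3, g(3)=5, g(4)=8, g(5)=13, g(6)=21, ..., g(8)=55

Answer: 55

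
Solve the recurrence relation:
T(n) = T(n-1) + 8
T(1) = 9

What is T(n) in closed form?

Unrolling: T(n) = T(1) + 8·(n-1) = 9 + 8(n-1) = 8n + 1.

Answer: T(n) = 8n + 1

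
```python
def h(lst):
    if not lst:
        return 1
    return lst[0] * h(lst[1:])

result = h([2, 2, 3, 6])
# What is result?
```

Product over [2, 2, 3, 6] = 2 * 2 * 3 * 6 = 72

Answer: 72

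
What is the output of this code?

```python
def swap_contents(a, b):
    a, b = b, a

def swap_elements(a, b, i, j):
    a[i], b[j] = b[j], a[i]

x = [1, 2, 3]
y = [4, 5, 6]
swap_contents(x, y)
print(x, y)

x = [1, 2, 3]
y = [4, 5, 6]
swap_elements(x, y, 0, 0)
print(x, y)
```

Key concept: parameter rebinding vs mutation.
Step by step:
`x = [1, 2, 3]` → x = [1, 2, 3]
`y = [4, 5, 6]` → y = [4, 5, 6]
`swap_contents(x, y)` → no visible change to tracked variables
`print(x, y)` → prints [1, 2, 3] [4, 5, 6]
`x = [1, 2, 3]` → x = [1, 2, 3]
`y = [4, 5, 6]` → y = [4, 5, 6]
`swap_elements(x, y, 0, 0)` → x = [4, 2, 3]; y = [1, 5, 6]
`print(x, y)` → prints [4, 2, 3] [1, 5, 6]

Answer:
[1, 2, 3] [4, 5, 6]
[4, 2, 3] [1, 5, 6]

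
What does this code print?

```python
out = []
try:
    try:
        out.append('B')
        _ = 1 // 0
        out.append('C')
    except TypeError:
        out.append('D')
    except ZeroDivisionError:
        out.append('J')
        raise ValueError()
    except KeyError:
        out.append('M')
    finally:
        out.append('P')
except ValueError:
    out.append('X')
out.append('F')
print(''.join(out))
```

Execution trace: 'B' (inner try body) → 'J' (inner except ZeroDivisionError) → 'P' (inner finally) → 'X' (outer except ValueError) → 'F' (after the try/except). Output: BJPXF

Answer: BJPXF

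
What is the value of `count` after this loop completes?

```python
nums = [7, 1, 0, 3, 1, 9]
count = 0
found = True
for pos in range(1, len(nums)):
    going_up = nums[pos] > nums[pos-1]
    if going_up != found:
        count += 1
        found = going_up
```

Count direction changes in [7, 1, 0, 3, 1, 9]
`count` takes the values: 0 → 1 → 2 → 3 → 4

Answer: 4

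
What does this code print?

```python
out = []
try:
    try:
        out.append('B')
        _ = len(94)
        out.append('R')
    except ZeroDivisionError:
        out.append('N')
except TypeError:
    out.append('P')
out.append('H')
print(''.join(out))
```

Execution trace: 'B' (try body) → 'P' (outer except TypeError) → 'H' (after the try/except). Output: BPH

Answer: BPH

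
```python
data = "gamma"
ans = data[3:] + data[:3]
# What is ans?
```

Trace:
`data = "gamma"` → data = 'gamma'
`ans = data[3:] + data[:3]` → ans = 'magam'
So ans = 'magam'

Answer: 'magam'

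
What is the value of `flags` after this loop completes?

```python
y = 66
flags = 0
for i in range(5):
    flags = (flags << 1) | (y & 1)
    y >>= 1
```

Reverse lowest 5 bits of 66
`flags` takes the values: 0 → 1 → 2 → 4 → 8

Answer: 8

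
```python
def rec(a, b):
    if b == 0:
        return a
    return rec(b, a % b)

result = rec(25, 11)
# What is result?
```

rec(25, 11) -> rec(11, 3) -> rec(3, 2) -> rec(2, 1) -> rec(1, 0) -> 1

Answer: 1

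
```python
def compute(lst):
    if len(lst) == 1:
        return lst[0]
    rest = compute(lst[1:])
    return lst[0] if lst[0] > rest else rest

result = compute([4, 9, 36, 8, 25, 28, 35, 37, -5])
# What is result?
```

Recursive max over [4, 9, 36, 8, 25, 28, 35, 37, -5] = 37

Answer: 37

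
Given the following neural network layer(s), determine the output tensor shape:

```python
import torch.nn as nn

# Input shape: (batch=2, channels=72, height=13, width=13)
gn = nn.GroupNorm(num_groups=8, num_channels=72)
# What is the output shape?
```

Input: (2, 72, 13, 13) -> Output: (2, 72, 13, 13)

Answer: (2, 72, 13, 13)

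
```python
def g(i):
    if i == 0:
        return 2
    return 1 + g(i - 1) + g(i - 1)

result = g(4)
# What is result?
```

g(i) = 1 + 2·g(i-1), g(0)=2. Closed form: (2+1)·2^4 - 1 = 47.

Answer: 47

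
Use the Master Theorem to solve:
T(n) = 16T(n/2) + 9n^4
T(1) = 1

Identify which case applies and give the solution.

a=16, b=2, f(n)=9n^4. log_2(16) = 4. Since c=4 = 4, Case 2 applies: T(n) = Θ(n^log_b(a) · log n) = O(n^4 log n).

Answer: O(n^4 log n) - Case 2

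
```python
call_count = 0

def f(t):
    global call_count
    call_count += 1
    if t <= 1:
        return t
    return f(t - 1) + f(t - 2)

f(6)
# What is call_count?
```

Calls(t) = 1 + Calls(t-1) + Calls(t-2); Calls(0)=Calls(1)=1. For t=6 this gives 25.

Answer: 25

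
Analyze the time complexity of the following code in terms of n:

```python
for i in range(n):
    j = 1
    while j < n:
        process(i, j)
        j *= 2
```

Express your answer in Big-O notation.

This is Linear outer loop, logarithmic inner loop. Time complexity: O(n log n).

Answer: O(n log n)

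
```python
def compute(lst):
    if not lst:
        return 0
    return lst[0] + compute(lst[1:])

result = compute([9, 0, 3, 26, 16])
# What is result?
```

9 + 0 + 3 + 26 + 16 + 0 = 54

Answer: 54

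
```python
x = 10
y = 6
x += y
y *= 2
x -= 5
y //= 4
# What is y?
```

Trace:
`x = 10` → x = 10
`y = 6` → y = 6
`x += y` → x = 16
`y *= 2` → y = 12
`x -= 5` → x = 11
`y //= 4` → y = 3
So y = 3

Answer: 3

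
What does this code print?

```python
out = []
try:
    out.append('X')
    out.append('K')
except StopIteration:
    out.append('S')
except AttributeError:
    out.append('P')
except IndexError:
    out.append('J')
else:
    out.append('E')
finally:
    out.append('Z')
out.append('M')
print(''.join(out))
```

Execution trace: 'X' (try body) → 'K' (try body, no exception) → 'E' (else) → 'Z' (finally) → 'M' (after the try/except). Output: XKEZM

Answer: XKEZM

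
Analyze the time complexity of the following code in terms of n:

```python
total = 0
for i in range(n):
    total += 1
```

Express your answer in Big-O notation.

Each loop level contributes: n. Multiplying the contributions gives O(n).

Answer: O(n)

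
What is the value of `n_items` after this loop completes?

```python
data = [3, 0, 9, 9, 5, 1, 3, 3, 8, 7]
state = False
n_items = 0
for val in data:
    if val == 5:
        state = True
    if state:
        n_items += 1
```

Count elements after first 5 in [3, 0, 9, 9, 5, 1, 3, 3, 8, 7]
`n_items` takes the values: 0 → 1 → 2 → 3 → 4 → 5 → 6

Answer: 6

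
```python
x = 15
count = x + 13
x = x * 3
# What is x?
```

Trace:
`x = 15` → x = 15
`count = x + 13` → count = 28
`x = x * 3` → x = 45
So x = 45

Answer: 45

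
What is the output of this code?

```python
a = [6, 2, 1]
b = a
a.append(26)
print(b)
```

Key concept: basic list aliasing.
Step by step:
`a = [6, 2, 1]` → a = [6, 2, 1]
`b = a` → b = [6, 2, 1] (same object as a)
`a.append(26)` → a = [6, 2, 1, 26] (same object as b); b = [6, 2, 1, 26] (same object as a)
`print(b)` → prints [6, 2, 1, 26]

Answer: [6, 2, 1, 26]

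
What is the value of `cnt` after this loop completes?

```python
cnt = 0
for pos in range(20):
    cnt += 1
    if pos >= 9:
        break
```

Loop breaks when pos reaches 9, cnt is 10
`cnt` takes the values: 0 → 1 → 2 → 3 → 4 → 5 → 6 → 7 → 8 → 9 → 10

Answer: 10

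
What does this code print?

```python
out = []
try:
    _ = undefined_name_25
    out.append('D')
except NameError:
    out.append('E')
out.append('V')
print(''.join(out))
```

Execution trace: 'E' (except NameError) → 'V' (after the try/except). Output: EV

Answer: EV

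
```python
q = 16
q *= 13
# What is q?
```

Trace:
`q = 16` → q = 16
`q *= 13` → q = 208
So q = 208

Answer: 208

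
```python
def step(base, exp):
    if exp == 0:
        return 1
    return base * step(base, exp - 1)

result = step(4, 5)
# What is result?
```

step(4, 5) = 4 * 4 * 4 * 4 * 4 = 1024

Answer: 1024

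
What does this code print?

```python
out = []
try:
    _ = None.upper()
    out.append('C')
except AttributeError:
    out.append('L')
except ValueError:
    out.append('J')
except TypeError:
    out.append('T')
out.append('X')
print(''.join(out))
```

Execution trace: 'L' (except AttributeError) → 'X' (after the try/except). Output: LX

Answer: LX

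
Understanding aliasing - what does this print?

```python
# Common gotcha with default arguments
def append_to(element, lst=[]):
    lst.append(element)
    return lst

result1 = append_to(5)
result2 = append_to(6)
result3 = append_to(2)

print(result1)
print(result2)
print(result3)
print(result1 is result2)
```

Key concept: mutable default argument gotcha.
Step by step:
`result1 = append_to(5)` → result1 = [5]
`result2 = append_to(6)` → result1 = [5, 6] (same object as result2); result2 = [5, 6] (same object as result1)
`result3 = append_to(2)` → result1 = [5, 6, 2] (same object as result2, result3); result2 = [5, 6, 2] (same object as result1, result3); result3 = [5, 6, 2] (same object as result1, result2)
`print(result1)` → prints [5, 6, 2]
`print(result2)` → prints [5, 6, 2]
`print(result3)` → prints [5, 6, 2]
`print(result1 is result2)` → prints True

Answer:
[5, 6, 2]
[5, 6, 2]
[5, 6, 2]
True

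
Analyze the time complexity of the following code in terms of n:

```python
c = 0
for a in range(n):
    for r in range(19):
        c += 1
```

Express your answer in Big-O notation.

Each loop level contributes: n × 1. Multiplying the contributions gives O(n).

Answer: O(n)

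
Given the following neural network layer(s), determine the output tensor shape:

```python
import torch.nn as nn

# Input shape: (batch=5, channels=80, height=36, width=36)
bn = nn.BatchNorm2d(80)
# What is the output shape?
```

Input: (5, 80, 36, 36) -> Output: (5, 80, 36, 36)

Answer: (5, 80, 36, 36)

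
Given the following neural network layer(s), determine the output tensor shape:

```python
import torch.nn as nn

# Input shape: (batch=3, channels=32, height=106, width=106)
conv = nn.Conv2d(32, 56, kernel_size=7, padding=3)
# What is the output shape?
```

Input: (3, 32, 106, 106) -> Output: (3, 56, 106, 106)

Answer: (3, 56, 106, 106)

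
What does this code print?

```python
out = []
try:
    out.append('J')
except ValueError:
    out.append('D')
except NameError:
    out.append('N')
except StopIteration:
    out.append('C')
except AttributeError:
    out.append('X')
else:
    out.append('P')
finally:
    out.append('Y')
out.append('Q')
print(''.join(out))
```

Execution trace: 'J' (try body, no exception) → 'P' (else) → 'Y' (finally) → 'Q' (after the try/except). Output: JPYQ

Answer: JPYQ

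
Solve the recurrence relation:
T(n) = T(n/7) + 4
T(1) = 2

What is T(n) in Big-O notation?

Each step divides n by 7 and adds 4. After log_7(n) steps we reach T(1)=2. So T(n) = 4·log_7(n) + 2 = O(log n).

Answer: O(log n)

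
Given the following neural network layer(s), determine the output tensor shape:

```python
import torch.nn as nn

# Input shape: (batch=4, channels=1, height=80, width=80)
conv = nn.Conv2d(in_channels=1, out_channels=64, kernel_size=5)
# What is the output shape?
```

Input: (4, 1, 80, 80) -> Output: (4, 64, 76, 76)

Answer: (4, 64, 76, 76)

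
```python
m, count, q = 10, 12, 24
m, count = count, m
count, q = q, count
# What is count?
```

Trace:
`m, count, q = 10, 12, 24` → m = 10; count = 12; q = 24
`m, count = count, m` → m = 12; count = 10
`count, q = q, count` → count = 24; q = 10
So count = 24

Answer: 24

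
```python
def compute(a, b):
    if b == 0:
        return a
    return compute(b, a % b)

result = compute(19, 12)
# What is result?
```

compute(19, 12) -> compute(12, 7) -> compute(7, 5) -> compute(5, 2) -> compute(2, 1) -> compute(1, 0) -> 1

Answer: 1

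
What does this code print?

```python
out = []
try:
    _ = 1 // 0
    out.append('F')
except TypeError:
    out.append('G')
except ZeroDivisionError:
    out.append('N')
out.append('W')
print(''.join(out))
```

Execution trace: 'N' (except ZeroDivisionError) → 'W' (after the try/except). Output: NW

Answer: NW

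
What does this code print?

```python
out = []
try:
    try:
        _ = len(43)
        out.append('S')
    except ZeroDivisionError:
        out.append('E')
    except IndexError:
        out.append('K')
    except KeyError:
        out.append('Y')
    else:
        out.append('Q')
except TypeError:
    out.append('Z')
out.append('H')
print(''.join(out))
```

Execution trace: 'Z' (outer except TypeError) → 'H' (after the try/except). Output: ZH

Answer: ZH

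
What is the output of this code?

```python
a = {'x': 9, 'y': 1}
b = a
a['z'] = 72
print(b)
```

Key concept: dict aliasing.
Step by step:
`a = {'x': 9, 'y': 1}` → a = {'x': 9, 'y': 1}
`b = a` → b = {'x': 9, 'y': 1} (same object as a)
`a['z'] = 72` → a = {'x': 9, 'y': 1, 'z': 72} (same object as b); b = {'x': 9, 'y': 1, 'z': 72} (same object as a)
`print(b)` → prints {'x': 9, 'y': 1, 'z': 72}

Answer: {'x': 9, 'y': 1, 'z': 72}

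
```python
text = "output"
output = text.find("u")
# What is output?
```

Trace:
`text = "output"` → text = 'output'
`output = text.find("u")` → output = 1
So output = 1

Answer: 1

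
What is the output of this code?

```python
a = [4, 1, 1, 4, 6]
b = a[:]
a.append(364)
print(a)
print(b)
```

Key concept: slice [:] creates copy.
Step by step:
`a = [4, 1, 1, 4, 6]` → a = [4, 1, 1, 4, 6]
`b = a[:]` → b = [4, 1, 1, 4, 6]
`a.append(364)` → a = [4, 1, 1, 4, 6, 364]
`print(a)` → prints [4, 1, 1, 4, 6, 364]
`print(b)` → prints [4, 1, 1, 4, 6]

Answer:
[4, 1, 1, 4, 6, 364]
[4, 1, 1, 4, 6]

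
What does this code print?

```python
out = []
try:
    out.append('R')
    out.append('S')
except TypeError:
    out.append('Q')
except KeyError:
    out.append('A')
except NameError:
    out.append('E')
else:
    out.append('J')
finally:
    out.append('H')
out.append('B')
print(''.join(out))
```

Execution trace: 'R' (try body) → 'S' (try body, no exception) → 'J' (else) → 'H' (finally) → 'B' (after the try/except). Output: RSJHB

Answer: RSJHB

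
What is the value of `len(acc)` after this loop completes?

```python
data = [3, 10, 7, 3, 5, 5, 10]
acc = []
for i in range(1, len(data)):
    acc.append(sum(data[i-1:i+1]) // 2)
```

Number of 2-element averages
`acc` takes the values: [] → [6] → [6, 8] → [6, 8, 5] → [6, 8, 5, 4] → [6, 8, 5, 4, 5] → [6, 8, 5, 4, 5, 7]
So `len(acc)` = 6

Answer: 6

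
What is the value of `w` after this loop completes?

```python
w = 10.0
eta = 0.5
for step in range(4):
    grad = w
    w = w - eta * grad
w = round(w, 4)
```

Gradient descent: w = 10.0 * (1 - 0.5)^4
`w` takes the values: 10.0 → 5.0 → 2.5 → 1.25 → 0.625

Answer: 0.625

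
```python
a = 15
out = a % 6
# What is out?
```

Trace:
`a = 15` → a = 15
`out = a % 6` → out = 3
So out = 3

Answer: 3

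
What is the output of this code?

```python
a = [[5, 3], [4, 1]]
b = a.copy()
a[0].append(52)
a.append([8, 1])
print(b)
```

Key concept: shallow copy with nested lists.
Step by step:
`a = [[5, 3], [4, 1]]` → a = [[5, 3], [4, 1]]
`b = a.copy()` → b = [[5, 3], [4, 1]]
`a[0].append(52)` → a = [[5, 3, 52], [4, 1]]; b = [[5, 3, 52], [4, 1]]
`a.append([8, 1])` → a = [[5, 3, 52], [4, 1], [8, 1]]
`print(b)` → prints [[5, 3, 52], [4, 1]]

Answer: [[5, 3, 52], [4, 1]]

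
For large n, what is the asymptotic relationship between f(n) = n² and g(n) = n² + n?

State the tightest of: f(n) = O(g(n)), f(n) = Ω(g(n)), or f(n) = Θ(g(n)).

n² vs n² + n: f(n) = Θ(g(n)) — they are asymptotically equivalent (lower-order n term is dominated).

Answer: f(n) = Θ(g(n)) — they are asymptotically equivalent (lower-order n term is dominated).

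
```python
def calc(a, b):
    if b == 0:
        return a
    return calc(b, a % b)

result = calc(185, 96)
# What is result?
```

calc(185, 96) -> calc(96, 89) -> calc(89, 7) -> calc(7, 5) -> calc(5, 2) -> calc(2, 1) -> calc(1, 0) -> 1

Answer: 1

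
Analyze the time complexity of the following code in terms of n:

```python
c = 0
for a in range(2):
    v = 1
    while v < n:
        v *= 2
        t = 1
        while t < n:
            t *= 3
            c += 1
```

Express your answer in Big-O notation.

Each loop level contributes: 1 × log n × log n. Multiplying the contributions gives O(log² n).

Answer: O(log² n)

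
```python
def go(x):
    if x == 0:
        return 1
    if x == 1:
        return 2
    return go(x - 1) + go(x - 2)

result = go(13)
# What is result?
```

Build up from base cases: go(0)=1, go(1)=2, go(2)=3, go(3)=5, go(4)=8, go(5)=13, go(6)=21, ..., go(13)=610

Answer: 610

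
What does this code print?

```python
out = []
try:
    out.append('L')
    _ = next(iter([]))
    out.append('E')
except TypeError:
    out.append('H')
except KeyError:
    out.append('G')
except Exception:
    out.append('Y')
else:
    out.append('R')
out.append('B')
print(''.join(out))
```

Execution trace: 'L' (try body) → 'Y' (except Exception) → 'B' (after the try/except). Output: LYB

Answer: LYB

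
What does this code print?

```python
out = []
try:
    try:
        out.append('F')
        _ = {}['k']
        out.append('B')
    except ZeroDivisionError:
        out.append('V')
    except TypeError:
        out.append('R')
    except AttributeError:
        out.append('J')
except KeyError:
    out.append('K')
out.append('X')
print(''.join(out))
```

Execution trace: 'F' (try body) → 'K' (outer except KeyError) → 'X' (after the try/except). Output: FKX

Answer: FKX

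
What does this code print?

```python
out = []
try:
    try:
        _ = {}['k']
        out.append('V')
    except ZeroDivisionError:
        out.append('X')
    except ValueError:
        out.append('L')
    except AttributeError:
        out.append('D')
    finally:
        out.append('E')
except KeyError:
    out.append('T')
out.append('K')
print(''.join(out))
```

Execution trace: 'E' (finally) → 'T' (outer except KeyError) → 'K' (after the try/except). Output: ETK

Answer: ETK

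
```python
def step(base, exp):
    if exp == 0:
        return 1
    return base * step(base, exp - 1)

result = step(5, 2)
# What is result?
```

step(5, 2) = 5 * 5 = 25

Answer: 25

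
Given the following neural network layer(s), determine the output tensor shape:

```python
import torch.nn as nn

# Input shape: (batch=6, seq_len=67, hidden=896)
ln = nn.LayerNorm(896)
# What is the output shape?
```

Input: (6, 67, 896) -> Output: (6, 67, 896)

Answer: (6, 67, 896)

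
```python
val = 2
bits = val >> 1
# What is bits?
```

Trace:
`val = 2` → val = 2
`bits = val >> 1` → bits = 1
So bits = 1

Answer: 1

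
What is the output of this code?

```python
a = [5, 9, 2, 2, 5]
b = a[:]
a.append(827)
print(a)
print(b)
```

Key concept: slice [:] creates copy.
Step by step:
`a = [5, 9, 2, 2, 5]` → a = [5, 9, 2, 2, 5]
`b = a[:]` → b = [5, 9, 2, 2, 5]
`a.append(827)` → a = [5, 9, 2, 2, 5, 827]
`print(a)` → prints [5, 9, 2, 2, 5, 827]
`print(b)` → prints [5, 9, 2, 2, 5]

Answer:
[5, 9, 2, 2, 5, 827]
[5, 9, 2, 2, 5]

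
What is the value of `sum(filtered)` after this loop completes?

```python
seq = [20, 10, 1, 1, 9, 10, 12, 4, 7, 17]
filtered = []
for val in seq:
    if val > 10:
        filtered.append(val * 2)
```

Sum of doubled values > 10
`filtered` takes the values: [] → [40] → [40, 24] → [40, 24, 34]
So `sum(filtered)` = 98

Answer: 98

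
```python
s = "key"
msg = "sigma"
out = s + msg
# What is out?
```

Trace:
`s = "key"` → s = 'key'
`msg = "sigma"` → msg = 'sigma'
`out = s + msg` → out = 'keysigma'
So out = 'keysigma'

Answer: 'keysigma'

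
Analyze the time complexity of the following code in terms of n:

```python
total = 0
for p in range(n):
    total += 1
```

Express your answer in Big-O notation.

Each loop level contributes: n. Multiplying the contributions gives O(n).

Answer: O(n)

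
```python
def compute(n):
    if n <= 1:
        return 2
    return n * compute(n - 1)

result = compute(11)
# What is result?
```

compute(11) = 11 * 10 * 9 * 8 * 7 * 6 * 5 * 4 * 3 * 2 * 2 = 79833600

Answer: 79833600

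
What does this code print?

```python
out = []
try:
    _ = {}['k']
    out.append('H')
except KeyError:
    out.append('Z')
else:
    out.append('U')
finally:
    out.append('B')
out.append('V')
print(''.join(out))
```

Execution trace: 'Z' (except KeyError) → 'B' (finally) → 'V' (after the try/except). Output: ZBV

Answer: ZBV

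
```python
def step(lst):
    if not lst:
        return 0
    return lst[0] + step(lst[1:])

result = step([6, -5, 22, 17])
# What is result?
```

6 + (-5) + 22 + 17 + 0 = 40

Answer: 40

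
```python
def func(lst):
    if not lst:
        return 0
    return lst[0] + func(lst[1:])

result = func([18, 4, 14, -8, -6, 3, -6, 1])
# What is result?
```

18 + 4 + 14 + (-8) + (-6) + 3 + (-6) + 1 + 0 = 20

Answer: 20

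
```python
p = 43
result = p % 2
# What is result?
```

Trace:
`p = 43` → p = 43
`result = p % 2` → result = 1
So result = 1

Answer: 1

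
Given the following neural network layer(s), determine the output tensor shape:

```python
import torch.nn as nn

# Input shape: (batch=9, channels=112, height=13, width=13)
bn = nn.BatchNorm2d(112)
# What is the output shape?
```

Input: (9, 112, 13, 13) -> Output: (9, 112, 13, 13)

Answer: (9, 112, 13, 13)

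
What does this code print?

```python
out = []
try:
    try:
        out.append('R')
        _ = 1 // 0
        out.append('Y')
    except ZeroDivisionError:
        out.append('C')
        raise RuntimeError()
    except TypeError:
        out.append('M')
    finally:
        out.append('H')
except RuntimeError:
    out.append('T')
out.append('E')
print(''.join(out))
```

Execution trace: 'R' (inner try body) → 'C' (inner except ZeroDivisionError) → 'H' (inner finally) → 'T' (outer except RuntimeError) → 'E' (after the try/except). Output: RCHTE

Answer: RCHTE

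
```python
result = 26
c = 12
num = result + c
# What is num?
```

Trace:
`result = 26` → result = 26
`c = 12` → c = 12
`num = result + c` → num = 38
So num = 38

Answer: 38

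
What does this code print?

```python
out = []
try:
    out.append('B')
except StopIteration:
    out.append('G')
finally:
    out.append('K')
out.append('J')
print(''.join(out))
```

Execution trace: 'B' (try body, no exception) → 'K' (finally) → 'J' (after the try/except). Output: BKJ

Answer: BKJ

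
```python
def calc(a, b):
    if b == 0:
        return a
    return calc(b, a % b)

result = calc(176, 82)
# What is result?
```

calc(176, 82) -> calc(82, 12) -> calc(12, 10) -> calc(10, 2) -> calc(2, 0) -> 2

Answer: 2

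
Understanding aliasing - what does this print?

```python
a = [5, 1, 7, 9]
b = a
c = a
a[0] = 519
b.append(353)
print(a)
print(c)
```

Key concept: multiple aliases.
Step by step:
`a = [5, 1, 7, 9]` → a = [5, 1, 7, 9]
`b = a` → b = [5, 1, 7, 9] (same object as a)
`c = a` → c = [5, 1, 7, 9] (same object as a, b)
`a[0] = 519` → a = [519, 1, 7, 9] (same object as b, c); b = [519, 1, 7, 9] (same object as a, c); c = [519, 1, 7, 9] (same object as a, b)
`b.append(353)` → a = [519, 1, 7, 9, 353] (same object as b, c); b = [519, 1, 7, 9, 353] (same object as a, c); c = [519, 1, 7, 9, 353] (same object as a, b)
`print(a)` → prints [519, 1, 7, 9, 353]
`print(c)` → prints [519, 1, 7, 9, 353]

Answer:
[519, 1, 7, 9, 353]
[519, 1, 7, 9, 353]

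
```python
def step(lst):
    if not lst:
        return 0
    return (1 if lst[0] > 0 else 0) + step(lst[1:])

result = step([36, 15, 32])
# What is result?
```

Count of positive elements in [36, 15, 32] = 3

Answer: 3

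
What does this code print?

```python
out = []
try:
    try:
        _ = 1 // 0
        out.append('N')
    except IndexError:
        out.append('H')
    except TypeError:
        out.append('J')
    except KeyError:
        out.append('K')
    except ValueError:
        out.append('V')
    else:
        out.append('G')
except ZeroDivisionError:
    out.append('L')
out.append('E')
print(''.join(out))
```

Execution trace: 'L' (outer except ZeroDivisionError) → 'E' (after the try/except). Output: LE

Answer: LE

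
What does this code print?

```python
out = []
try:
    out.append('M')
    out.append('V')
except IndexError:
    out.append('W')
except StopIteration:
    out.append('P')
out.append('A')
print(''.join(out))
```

Execution trace: 'M' (try body) → 'V' (try body, no exception) → 'A' (after the try/except). Output: MVA

Answer: MVA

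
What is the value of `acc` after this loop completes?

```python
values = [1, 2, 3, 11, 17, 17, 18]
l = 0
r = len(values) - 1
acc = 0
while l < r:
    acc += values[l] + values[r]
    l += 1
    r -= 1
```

Sum of pairs from ends
`acc` takes the values: 0 → 19 → 38 → 58

Answer: 58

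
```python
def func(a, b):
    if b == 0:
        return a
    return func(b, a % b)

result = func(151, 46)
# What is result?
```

func(151, 46) -> func(46, 13) -> func(13, 7) -> func(7, 6) -> func(6, 1) -> func(1, 0) -> 1

Answer: 1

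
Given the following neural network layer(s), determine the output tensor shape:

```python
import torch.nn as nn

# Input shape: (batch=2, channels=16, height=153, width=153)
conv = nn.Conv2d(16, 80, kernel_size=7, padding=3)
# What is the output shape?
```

Input: (2, 16, 153, 153) -> Output: (2, 80, 153, 153)

Answer: (2, 80, 153, 153)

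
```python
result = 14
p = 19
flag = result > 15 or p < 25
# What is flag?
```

Trace:
`result = 14` → result = 14
`p = 19` → p = 19
`flag = result > 15 or p < 25` → flag = True
So flag = True

Answer: True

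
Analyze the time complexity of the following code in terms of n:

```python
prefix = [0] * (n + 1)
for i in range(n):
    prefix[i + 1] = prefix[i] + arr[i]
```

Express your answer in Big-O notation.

This is Prefix sum computation. Time complexity: O(n).

Answer: O(n)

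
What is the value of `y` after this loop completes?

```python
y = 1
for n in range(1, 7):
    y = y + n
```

Start at 1, add 1 through 6
`y` takes the values: 1 → 2 → 4 → 7 → 11 → 16 → 22

Answer: 22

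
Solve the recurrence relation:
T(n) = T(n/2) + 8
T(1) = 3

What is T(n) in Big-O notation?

Each step divides n by 2 and adds 8. After log_2(n) steps we reach T(1)=3. So T(n) = 8·log_2(n) + 3 = O(log n).

Answer: O(log n)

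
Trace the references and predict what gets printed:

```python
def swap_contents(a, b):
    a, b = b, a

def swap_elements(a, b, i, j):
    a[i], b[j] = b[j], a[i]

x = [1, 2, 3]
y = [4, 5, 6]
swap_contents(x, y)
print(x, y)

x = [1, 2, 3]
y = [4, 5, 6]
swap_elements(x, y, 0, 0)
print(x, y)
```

Key concept: parameter rebinding vs mutation.
Step by step:
`x = [1, 2, 3]` → x = [1, 2, 3]
`y = [4, 5, 6]` → y = [4, 5, 6]
`swap_contents(x, y)` → no visible change to tracked variables
`print(x, y)` → prints [1, 2, 3] [4, 5, 6]
`x = [1, 2, 3]` → x = [1, 2, 3]
`y = [4, 5, 6]` → y = [4, 5, 6]
`swap_elements(x, y, 0, 0)` → x = [4, 2, 3]; y = [1, 5, 6]
`print(x, y)` → prints [4, 2, 3] [1, 5, 6]

Answer:
[1, 2, 3] [4, 5, 6]
[4, 2, 3] [1, 5, 6]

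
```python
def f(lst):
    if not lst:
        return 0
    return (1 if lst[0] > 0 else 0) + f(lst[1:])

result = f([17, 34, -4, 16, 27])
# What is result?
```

Count of positive elements in [17, 34, -4, 16, 27] = 4

Answer: 4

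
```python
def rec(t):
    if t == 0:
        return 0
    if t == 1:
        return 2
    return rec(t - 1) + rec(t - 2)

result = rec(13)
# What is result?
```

Build up from base cases: rec(0)=0, rec(1)=2, rec(2)=2, rec(3)=4, rec(4)=6, rec(5)=10, rec(6)=16, ..., rec(13)=466

Answer: 466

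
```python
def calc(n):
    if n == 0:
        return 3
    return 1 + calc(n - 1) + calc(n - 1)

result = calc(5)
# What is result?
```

calc(n) = 1 + 2·calc(n-1), calc(0)=3. Closed form: (3+1)·2^5 - 1 = 127.

Answer: 127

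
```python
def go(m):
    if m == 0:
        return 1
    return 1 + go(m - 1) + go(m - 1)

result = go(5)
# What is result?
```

go(m) = 1 + 2·go(m-1), go(0)=1. Closed form: (1+1)·2^5 - 1 = 63.

Answer: 63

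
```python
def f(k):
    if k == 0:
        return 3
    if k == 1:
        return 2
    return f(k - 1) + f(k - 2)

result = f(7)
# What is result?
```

Build up from base cases: f(0)=3, f(1)=2, f(2)=5, f(3)=7, f(4)=12, f(5)=19, f(6)=31, ..., f(7)=50

Answer: 50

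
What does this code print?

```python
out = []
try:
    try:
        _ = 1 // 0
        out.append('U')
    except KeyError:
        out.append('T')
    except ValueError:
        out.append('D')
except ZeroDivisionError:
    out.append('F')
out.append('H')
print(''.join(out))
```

Execution trace: 'F' (outer except ZeroDivisionError) → 'H' (after the try/except). Output: FH

Answer: FH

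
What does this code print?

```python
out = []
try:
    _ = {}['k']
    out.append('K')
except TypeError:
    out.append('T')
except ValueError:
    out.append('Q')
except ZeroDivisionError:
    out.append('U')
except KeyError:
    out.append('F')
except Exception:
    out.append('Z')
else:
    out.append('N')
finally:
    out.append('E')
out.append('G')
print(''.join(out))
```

Execution trace: 'F' (except KeyError) → 'E' (finally) → 'G' (after the try/except). Output: FEG

Answer: FEG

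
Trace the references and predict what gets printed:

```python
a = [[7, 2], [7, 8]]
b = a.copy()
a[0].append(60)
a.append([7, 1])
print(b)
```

Key concept: shallow copy with nested lists.
Step by step:
`a = [[7, 2], [7, 8]]` → a = [[7, 2], [7, 8]]
`b = a.copy()` → b = [[7, 2], [7, 8]]
`a[0].append(60)` → a = [[7, 2, 60], [7, 8]]; b = [[7, 2, 60], [7, 8]]
`a.append([7, 1])` → a = [[7, 2, 60], [7, 8], [7, 1]]
`print(b)` → prints [[7, 2, 60], [7, 8]]

Answer: [[7, 2, 60], [7, 8]]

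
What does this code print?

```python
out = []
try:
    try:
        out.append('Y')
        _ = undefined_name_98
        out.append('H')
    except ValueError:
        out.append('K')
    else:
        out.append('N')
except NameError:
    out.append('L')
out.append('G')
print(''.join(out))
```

Execution trace: 'Y' (try body) → 'L' (outer except NameError) → 'G' (after the try/except). Output: YLG

Answer: YLG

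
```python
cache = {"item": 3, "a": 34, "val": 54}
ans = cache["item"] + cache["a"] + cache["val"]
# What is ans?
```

Trace:
`cache = {"item": 3, "a": 34, "val": 54}` → cache = {'item': 3, 'a': 34, 'val': 54}
`ans = cache["item"] + cache["a"] + cache["val"]` → ans = 91
So ans = 91

Answer: 91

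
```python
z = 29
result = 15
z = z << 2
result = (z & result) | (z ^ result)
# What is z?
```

Trace:
`z = 29` → z = 29
`result = 15` → result = 15
`z = z << 2` → z = 116
`result = (z & result) | (z ^ result)` → result = 127
So z = 116

Answer: 116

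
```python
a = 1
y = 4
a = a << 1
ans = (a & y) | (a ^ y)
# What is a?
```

Trace:
`a = 1` → a = 1
`y = 4` → y = 4
`a = a << 1` → a = 2
`ans = (a & y) | (a ^ y)` → ans = 6
So a = 2

Answer: 2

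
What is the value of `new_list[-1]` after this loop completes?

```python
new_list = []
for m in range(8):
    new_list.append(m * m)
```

Last element of squares 0 to 7
`new_list` takes the values: [] → [0] → [0, 1] → [0, 1, 4] → [0, 1, 4, 9] → [0, 1, 4, 9, 16] → [0, 1, 4, 9, 16, 25] → [0, 1, 4, 9, 16, 25, 36] → [0, 1, 4, 9, 16, 25, 36, 49]
So `new_list[-1]` = 49

Answer: 49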